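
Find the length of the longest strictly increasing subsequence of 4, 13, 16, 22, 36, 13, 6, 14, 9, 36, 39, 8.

6

Scanning left to right, the best length ending at each element is: 4→1, 13→2, 16→3, 22→4, 36→5, 13→2, 6→2, 14→3, 9→3, 36→5, 39→6, 8→3.
So the longest increasing subsequence has length 6, e.g. 4, 13, 16, 22, 36, 39.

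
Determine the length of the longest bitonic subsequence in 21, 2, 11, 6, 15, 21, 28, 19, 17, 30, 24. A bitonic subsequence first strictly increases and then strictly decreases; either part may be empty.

One longest bitonic subsequence is 2, 11, 15, 21, 28, 19, 17 (positions 2,3,5,6,7,8,9): it rises to 28 then falls. Length 7 is optimal.

7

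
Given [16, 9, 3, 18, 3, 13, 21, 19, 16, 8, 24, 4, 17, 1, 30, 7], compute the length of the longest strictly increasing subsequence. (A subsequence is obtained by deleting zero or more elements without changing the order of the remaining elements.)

5

Let dp[i] be the longest increasing subsequence ending at position i. Then dp = [1, 1, 1, 2, 1, 2, 3, 3, 3, 2, 4, 2, 4, 1, 5, 3].
The maximum is 5; one witness is 16, 18, 21, 24, 30 at positions 1,4,7,11,15.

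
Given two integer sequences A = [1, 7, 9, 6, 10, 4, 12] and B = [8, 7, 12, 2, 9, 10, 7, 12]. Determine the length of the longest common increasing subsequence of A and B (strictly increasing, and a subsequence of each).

A longest common strictly increasing subsequence is 7, 9, 10, 12 (length 4); it appears in order in both A and B, and no longer such subsequence exists.

4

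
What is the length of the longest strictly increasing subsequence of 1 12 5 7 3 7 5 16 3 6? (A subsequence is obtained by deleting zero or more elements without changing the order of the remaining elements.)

4

One longest increasing subsequence is 1, 5, 7, 16 (positions 1,3,4,8), of length 4; no longer one exists.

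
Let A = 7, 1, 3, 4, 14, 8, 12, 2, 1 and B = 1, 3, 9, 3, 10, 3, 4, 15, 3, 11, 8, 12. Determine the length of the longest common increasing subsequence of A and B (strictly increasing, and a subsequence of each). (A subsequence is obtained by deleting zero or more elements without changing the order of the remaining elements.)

A longest common strictly increasing subsequence is 1, 3, 4, 8, 12 (length 5); it appears in order in both A and B, and no longer such subsequence exists.

5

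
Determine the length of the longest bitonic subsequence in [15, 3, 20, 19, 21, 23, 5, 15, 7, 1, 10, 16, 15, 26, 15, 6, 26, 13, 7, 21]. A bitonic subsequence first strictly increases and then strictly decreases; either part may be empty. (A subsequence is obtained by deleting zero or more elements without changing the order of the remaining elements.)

One longest bitonic subsequence is 3, 5, 7, 10, 16, 26, 15, 13, 7 (positions 2,7,9,11,12,14,15,18,19): it rises to 26 then falls. Length 9 is optimal.

9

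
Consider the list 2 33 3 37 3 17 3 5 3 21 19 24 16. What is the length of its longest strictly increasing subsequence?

5

Let dp[i] be the longest increasing subsequence ending at position i. Then dp = [1, 2, 2, 3, 2, 3, 2, 3, 2, 4, 4, 5, 4].
The maximum is 5; one witness is 2, 3, 17, 21, 24 at positions 1,3,6,10,12.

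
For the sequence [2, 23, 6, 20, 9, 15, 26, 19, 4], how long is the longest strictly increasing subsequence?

Scanning left to right, the best length ending at each element is: 2→1, 23→2, 6→2, 20→3, 9→3, 15→4, 26→5, 19→5, 4→2.
So the longest increasing subsequence has length 5, e.g. 2, 6, 9, 15, 26.

5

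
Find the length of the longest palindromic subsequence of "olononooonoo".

One longest palindromic subsequence is oonoooonoo (positions 1,3,4,5,7,8,9,10,11,12); it reads the same forward and backward, and the interval DP gives dp[1][12] = 10.

10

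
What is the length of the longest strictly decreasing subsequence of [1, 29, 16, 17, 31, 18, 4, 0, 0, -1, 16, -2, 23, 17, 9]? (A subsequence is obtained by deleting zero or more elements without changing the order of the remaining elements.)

6

One longest decreasing subsequence is 29, 16, 4, 0, -1, -2 (positions 2,3,7,8,10,12), of length 6; no longer one exists.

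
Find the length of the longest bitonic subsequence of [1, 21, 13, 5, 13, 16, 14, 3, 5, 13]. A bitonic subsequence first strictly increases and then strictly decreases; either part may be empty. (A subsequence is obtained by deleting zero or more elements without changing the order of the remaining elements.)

6

Let inc[i] be the LIS ending at i and dec[i] the longest strictly decreasing subsequence starting at i. inc = [1, 2, 2, 2, 3, 4, 4, 2, 3, 4], dec = [1, 4, 3, 2, 2, 3, 2, 1, 1, 1].
max_i inc[i]+dec[i]−1 = 6, with one witness 1, 5, 13, 16, 14, 13.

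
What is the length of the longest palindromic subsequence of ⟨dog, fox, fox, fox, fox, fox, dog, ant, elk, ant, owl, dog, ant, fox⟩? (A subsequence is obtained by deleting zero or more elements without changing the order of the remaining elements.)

Using dp[i][j] = 2 + dp[i+1][j−1] if the ends match, else max(dp[i+1][j], dp[i][j−1]):
dp[1][14] = 7. A witness is fox dog ant elk ant dog fox at positions 2,7,8,9,10,12,14.

7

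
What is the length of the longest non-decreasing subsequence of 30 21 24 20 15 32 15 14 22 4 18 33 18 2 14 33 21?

Scanning left to right, the best length ending at each element is: 30→1, 21→1, 24→2, 20→1, 15→1, 32→3, 15→2, 14→1, 22→3, 4→1, 18→3, 33→4, 18→4, 2→1, 14→2, 33→5, 21→5.
So the longest non-decreasing subsequence has length 5, e.g. 21, 24, 32, 33, 33.

5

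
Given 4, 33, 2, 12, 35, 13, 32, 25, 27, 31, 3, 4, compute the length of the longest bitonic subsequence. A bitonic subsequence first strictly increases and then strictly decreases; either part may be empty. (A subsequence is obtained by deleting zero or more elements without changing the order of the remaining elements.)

Let inc[i] be the LIS ending at i and dec[i] the longest strictly decreasing subsequence starting at i. inc = [1, 2, 1, 2, 3, 3, 4, 4, 5, 6, 2, 3], dec = [2, 4, 1, 2, 4, 2, 3, 2, 2, 2, 1, 1].
max_i inc[i]+dec[i]−1 = 7, with one witness 4, 12, 13, 25, 27, 31, 4.

7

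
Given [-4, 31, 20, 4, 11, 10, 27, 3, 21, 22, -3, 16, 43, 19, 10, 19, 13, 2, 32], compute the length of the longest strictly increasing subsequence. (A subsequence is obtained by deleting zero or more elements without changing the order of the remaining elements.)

6

Scanning left to right, the best length ending at each element is: -4→1, 31→2, 20→2, 4→2, 11→3, 10→3, 27→4, 3→2, 21→4, 22→5, -3→2, 16→4, 43→6, 19→5, 10→3, 19→5, 13→4, 2→3, 32→6.
So the longest increasing subsequence has length 6, e.g. -4, 4, 11, 21, 22, 43.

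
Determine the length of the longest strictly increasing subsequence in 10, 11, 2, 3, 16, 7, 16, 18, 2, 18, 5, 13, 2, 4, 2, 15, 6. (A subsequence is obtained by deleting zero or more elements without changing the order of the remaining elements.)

5

Scanning left to right, the best length ending at each element is: 10→1, 11→2, 2→1, 3→2, 16→3, 7→3, 16→4, 18→5, 2→1, 18→5, 5→3, 13→4, 2→1, 4→3, 2→1, 15→5, 6→4.
So the longest increasing subsequence has length 5, e.g. 2, 3, 7, 16, 18.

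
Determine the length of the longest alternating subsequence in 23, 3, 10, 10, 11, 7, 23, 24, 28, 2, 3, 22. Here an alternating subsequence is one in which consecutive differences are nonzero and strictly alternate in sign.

Track the best alternating length ending on an up-step vs a down-step at each position: up/down = 1/1, 1/2, 3/2, 3/2, 3/2, 3/4, 5/1, 5/1, 5/1, 1/6, 7/6, 7/6.
The maximum over both is 7; one such subsequence is 23, 3, 10, 7, 23, 2, 3.

7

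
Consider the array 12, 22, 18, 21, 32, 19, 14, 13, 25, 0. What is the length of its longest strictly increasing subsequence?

Scanning left to right, the best length ending at each element is: 12→1, 22→2, 18→2, 21→3, 32→4, 19→3, 14→2, 13→2, 25→4, 0→1.
So the longest increasing subsequence has length 4, e.g. 12, 18, 21, 32.

4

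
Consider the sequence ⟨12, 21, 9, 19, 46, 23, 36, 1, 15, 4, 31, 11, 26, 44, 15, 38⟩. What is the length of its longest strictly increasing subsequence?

5

Let dp[i] be the longest increasing subsequence ending at position i. Then dp = [1, 2, 1, 2, 3, 3, 4, 1, 2, 2, 4, 3, 4, 5, 4, 5].
The maximum is 5; one witness is 12, 21, 23, 36, 44 at positions 1,2,6,7,14.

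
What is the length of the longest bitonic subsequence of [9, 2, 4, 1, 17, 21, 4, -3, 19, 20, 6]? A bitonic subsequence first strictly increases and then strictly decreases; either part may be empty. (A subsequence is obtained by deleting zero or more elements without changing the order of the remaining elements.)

6

Let inc[i] be the LIS ending at i and dec[i] the longest strictly decreasing subsequence starting at i. inc = [1, 1, 2, 1, 3, 4, 2, 1, 4, 5, 3], dec = [4, 3, 3, 2, 3, 3, 2, 1, 2, 2, 1].
max_i inc[i]+dec[i]−1 = 6, with one witness 2, 4, 17, 21, 20, 6.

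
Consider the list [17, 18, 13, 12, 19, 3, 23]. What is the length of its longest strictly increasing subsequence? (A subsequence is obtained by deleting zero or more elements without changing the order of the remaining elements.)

4

Scanning left to right, the best length ending at each element is: 17→1, 18→2, 13→1, 12→1, 19→3, 3→1, 23→4.
So the longest increasing subsequence has length 4, e.g. 17, 18, 19, 23.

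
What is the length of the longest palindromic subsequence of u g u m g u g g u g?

Using dp[i][j] = 2 + dp[i+1][j−1] if the ends match, else max(dp[i+1][j], dp[i][j−1]):
dp[1][10] = 7. A witness is gugggug at positions 2,3,5,7,8,9,10.

7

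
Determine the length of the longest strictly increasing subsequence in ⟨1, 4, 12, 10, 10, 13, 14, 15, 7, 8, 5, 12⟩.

One longest increasing subsequence is 1, 4, 12, 13, 14, 15 (positions 1,2,3,6,7,8), of length 6; no longer one exists.

6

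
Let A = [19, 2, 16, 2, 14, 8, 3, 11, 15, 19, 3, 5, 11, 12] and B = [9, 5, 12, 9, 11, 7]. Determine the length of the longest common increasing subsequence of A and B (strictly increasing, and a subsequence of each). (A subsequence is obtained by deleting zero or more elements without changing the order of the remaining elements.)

2

For each value that appears in both, track the longest common increasing run ending there.
The best achievable length is 2; one witness is 5, 12 (A-positions 12,14, B-positions 2,3).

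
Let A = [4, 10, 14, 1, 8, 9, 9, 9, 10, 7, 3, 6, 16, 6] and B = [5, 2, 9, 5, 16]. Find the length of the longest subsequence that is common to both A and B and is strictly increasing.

2

For each value that appears in both, track the longest common increasing run ending there.
The best achievable length is 2; one witness is 9, 16 (A-positions 6,13, B-positions 3,5).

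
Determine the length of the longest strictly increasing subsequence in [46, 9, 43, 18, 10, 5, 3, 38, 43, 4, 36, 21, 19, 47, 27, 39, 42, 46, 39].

One longest increasing subsequence is 9, 18, 21, 27, 39, 42, 46 (positions 2,4,12,15,16,17,18), of length 7; no longer one exists.

7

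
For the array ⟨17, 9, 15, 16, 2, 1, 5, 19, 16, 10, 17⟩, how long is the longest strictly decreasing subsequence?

4

Let dp[i] be the longest decreasing subsequence ending at position i. Then dp = [1, 2, 2, 2, 3, 4, 3, 1, 2, 3, 2].
The maximum is 4; one witness is 17, 9, 2, 1 at positions 1,2,5,6.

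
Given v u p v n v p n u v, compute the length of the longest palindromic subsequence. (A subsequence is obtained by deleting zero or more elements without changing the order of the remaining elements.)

One longest palindromic subsequence is vupvnvpuv (positions 1,2,3,4,5,6,7,9,10); it reads the same forward and backward, and the interval DP gives dp[1][10] = 9.

9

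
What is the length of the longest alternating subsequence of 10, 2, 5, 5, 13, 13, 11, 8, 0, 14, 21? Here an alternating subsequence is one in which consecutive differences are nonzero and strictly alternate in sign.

Track the best alternating length ending on an up-step vs a down-step at each position: up/down = 1/1, 1/2, 3/2, 3/2, 3/1, 3/1, 3/4, 3/4, 1/4, 5/1, 5/1.
The maximum over both is 5; one such subsequence is 10, 2, 13, 11, 14.

5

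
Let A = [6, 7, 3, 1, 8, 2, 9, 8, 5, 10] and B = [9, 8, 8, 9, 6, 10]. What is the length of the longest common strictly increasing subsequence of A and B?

3

A longest common strictly increasing subsequence is 8, 9, 10 (length 3); it appears in order in both A and B, and no longer such subsequence exists.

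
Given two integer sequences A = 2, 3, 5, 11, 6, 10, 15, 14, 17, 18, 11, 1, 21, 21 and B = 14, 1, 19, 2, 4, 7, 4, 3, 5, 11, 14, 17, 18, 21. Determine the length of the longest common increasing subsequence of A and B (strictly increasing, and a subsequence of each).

8

A longest common strictly increasing subsequence is 2, 3, 5, 11, 14, 17, 18, 21 (length 8); it appears in order in both A and B, and no longer such subsequence exists.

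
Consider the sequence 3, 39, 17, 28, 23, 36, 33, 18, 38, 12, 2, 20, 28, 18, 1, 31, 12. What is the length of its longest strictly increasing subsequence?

Scanning left to right, the best length ending at each element is: 3→1, 39→2, 17→2, 28→3, 23→3, 36→4, 33→4, 18→3, 38→5, 12→2, 2→1, 20→4, 28→5, 18→3, 1→1, 31→6, 12→2.
So the longest increasing subsequence has length 6, e.g. 3, 17, 18, 20, 28, 31.

6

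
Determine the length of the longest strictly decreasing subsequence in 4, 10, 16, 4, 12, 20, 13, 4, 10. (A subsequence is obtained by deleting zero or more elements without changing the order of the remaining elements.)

3

Let dp[i] be the longest decreasing subsequence ending at position i. Then dp = [1, 1, 1, 2, 2, 1, 2, 3, 3].
The maximum is 3; one witness is 16, 12, 4 at positions 3,5,8.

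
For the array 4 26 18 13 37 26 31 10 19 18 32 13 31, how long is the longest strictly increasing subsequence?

Let dp[i] be the longest increasing subsequence ending at position i. Then dp = [1, 2, 2, 2, 3, 3, 4, 2, 3, 3, 5, 3, 4].
The maximum is 5; one witness is 4, 18, 26, 31, 32 at positions 1,3,6,7,11.

5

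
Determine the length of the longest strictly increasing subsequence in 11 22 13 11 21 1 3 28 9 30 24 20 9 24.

One longest increasing subsequence is 11, 13, 21, 28, 30 (positions 1,3,5,8,10), of length 5; no longer one exists.

5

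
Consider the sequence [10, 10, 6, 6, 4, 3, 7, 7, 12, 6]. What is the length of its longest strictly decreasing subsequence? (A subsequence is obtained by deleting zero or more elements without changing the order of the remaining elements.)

One longest decreasing subsequence is 10, 6, 4, 3 (positions 1,3,5,6), of length 4; no longer one exists.

4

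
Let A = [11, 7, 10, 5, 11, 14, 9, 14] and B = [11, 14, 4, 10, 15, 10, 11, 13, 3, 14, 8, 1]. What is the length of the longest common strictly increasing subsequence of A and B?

3

A longest common strictly increasing subsequence is 10, 11, 14 (length 3); it appears in order in both A and B, and no longer such subsequence exists.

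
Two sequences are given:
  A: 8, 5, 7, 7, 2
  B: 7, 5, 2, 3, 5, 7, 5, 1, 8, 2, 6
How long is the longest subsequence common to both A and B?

A longest common subsequence is 5, 7, 2 (length 3); the LCS DP confirms no longer common subsequence exists.

3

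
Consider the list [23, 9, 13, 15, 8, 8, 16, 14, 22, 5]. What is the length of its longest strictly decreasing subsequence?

One longest decreasing subsequence is 23, 9, 8, 5 (positions 1,2,5,10), of length 4; no longer one exists.

4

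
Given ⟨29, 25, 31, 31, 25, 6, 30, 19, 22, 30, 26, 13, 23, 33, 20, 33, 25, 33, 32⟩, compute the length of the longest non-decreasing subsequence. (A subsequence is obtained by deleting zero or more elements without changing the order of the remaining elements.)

7

Scanning left to right, the best length ending at each element is: 29→1, 25→1, 31→2, 31→3, 25→2, 6→1, 30→3, 19→2, 22→3, 30→4, 26→4, 13→2, 23→4, 33→5, 20→3, 33→6, 25→5, 33→7, 32→6.
So the longest non-decreasing subsequence has length 7, e.g. 25, 25, 30, 30, 33, 33, 33.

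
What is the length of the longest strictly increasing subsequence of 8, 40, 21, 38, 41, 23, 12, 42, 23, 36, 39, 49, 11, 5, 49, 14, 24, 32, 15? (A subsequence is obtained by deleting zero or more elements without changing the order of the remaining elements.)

6

Scanning left to right, the best length ending at each element is: 8→1, 40→2, 21→2, 38→3, 41→4, 23→3, 12→2, 42→5, 23→3, 36→4, 39→5, 49→6, 11→2, 5→1, 49→6, 14→3, 24→4, 32→5, 15→4.
So the longest increasing subsequence has length 6, e.g. 8, 21, 38, 41, 42, 49.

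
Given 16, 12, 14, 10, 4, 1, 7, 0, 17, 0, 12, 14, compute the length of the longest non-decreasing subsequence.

One longest non-decreasing subsequence is 4, 7, 12, 14 (positions 5,7,11,12), of length 4; no longer one exists.

4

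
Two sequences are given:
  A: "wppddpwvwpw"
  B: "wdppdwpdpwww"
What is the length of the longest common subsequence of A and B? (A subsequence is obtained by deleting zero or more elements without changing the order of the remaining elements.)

9

A longest common subsequence is wppddpwww (length 9); the LCS DP confirms no longer common subsequence exists.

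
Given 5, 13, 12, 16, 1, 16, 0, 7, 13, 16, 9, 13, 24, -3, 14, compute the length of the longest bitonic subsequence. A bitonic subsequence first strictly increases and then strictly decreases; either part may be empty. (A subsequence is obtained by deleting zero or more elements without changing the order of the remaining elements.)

One longest bitonic subsequence is 5, 13, 12, 1, 0, -3 (positions 1,2,3,5,7,14): it rises to 13 then falls. Length 6 is optimal.

6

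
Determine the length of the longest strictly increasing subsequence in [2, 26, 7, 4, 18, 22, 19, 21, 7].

One longest increasing subsequence is 2, 7, 18, 19, 21 (positions 1,3,5,7,8), of length 5; no longer one exists.

5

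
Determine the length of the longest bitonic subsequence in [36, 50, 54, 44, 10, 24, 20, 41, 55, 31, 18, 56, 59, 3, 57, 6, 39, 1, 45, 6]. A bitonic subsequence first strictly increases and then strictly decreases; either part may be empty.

9

Let inc[i] be the LIS ending at i and dec[i] the longest strictly decreasing subsequence starting at i. inc = [1, 2, 3, 2, 1, 2, 2, 3, 4, 3, 2, 5, 6, 1, 6, 2, 4, 1, 5, 2], dec = [6, 7, 7, 6, 3, 5, 4, 5, 5, 4, 3, 3, 4, 2, 3, 2, 2, 1, 2, 1].
max_i inc[i]+dec[i]−1 = 9, with one witness 36, 50, 54, 44, 41, 31, 18, 6, 1.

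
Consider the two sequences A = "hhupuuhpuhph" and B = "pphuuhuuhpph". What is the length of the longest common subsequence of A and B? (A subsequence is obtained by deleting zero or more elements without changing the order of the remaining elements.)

A longest common subsequence is hhuuhpph (length 8); the LCS DP confirms no longer common subsequence exists.

8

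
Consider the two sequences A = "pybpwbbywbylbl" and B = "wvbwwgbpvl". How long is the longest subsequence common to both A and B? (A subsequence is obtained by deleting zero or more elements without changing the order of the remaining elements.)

5

A longest common subsequence is bwwbl (length 5); the LCS DP confirms no longer common subsequence exists.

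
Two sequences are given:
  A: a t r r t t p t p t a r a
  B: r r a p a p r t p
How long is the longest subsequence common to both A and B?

A longest common subsequence is rrptp (length 5); the LCS DP confirms no longer common subsequence exists.

5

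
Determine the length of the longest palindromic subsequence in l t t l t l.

5

One longest palindromic subsequence is ltltl (positions 1,2,4,5,6); it reads the same forward and backward, and the interval DP gives dp[1][6] = 5.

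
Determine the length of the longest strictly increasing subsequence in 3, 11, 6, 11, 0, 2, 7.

3

Scanning left to right, the best length ending at each element is: 3→1, 11→2, 6→2, 11→3, 0→1, 2→2, 7→3.
So the longest increasing subsequence has length 3, e.g. 3, 6, 11.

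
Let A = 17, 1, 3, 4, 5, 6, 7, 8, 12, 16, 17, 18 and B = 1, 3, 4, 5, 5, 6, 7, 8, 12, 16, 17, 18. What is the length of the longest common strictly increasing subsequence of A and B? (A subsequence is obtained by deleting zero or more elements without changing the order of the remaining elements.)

11

For each value that appears in both, track the longest common increasing run ending there.
The best achievable length is 11; one witness is 1, 3, 4, 5, 6, 7, 8, 12, 16, 17, 18 (A-positions 2,3,4,5,6,7,8,9,10,11,12, B-positions 1,2,3,4,6,7,8,9,10,11,12).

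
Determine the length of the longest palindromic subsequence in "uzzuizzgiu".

7

Using dp[i][j] = 2 + dp[i+1][j−1] if the ends match, else max(dp[i+1][j], dp[i][j−1]):
dp[1][10] = 7. A witness is uzzizzu at positions 1,2,3,5,6,7,10.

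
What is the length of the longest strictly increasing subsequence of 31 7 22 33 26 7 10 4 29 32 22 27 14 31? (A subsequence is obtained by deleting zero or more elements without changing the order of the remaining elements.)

Scanning left to right, the best length ending at each element is: 31→1, 7→1, 22→2, 33→3, 26→3, 7→1, 10→2, 4→1, 29→4, 32→5, 22→3, 27→4, 14→3, 31→5.
So the longest increasing subsequence has length 5, e.g. 7, 22, 26, 29, 32.

5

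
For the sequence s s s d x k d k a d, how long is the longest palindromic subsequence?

Using dp[i][j] = 2 + dp[i+1][j−1] if the ends match, else max(dp[i+1][j], dp[i][j−1]):
dp[1][10] = 5. A witness is dkdkd at positions 4,6,7,8,10.

5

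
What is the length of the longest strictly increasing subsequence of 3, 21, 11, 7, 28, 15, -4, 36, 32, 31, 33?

Let dp[i] be the longest increasing subsequence ending at position i. Then dp = [1, 2, 2, 2, 3, 3, 1, 4, 4, 4, 5].
The maximum is 5; one witness is 3, 21, 28, 32, 33 at positions 1,2,5,9,11.

5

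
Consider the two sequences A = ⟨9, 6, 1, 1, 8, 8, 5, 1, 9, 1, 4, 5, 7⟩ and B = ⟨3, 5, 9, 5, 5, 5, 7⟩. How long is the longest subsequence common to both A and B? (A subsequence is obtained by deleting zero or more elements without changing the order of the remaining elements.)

A longest common subsequence is 9, 5, 5, 7 (length 4); the LCS DP confirms no longer common subsequence exists.

4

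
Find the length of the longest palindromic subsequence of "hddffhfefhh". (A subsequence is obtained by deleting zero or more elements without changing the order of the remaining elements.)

7

One longest palindromic subsequence is hhfefhh (positions 1,6,7,8,9,10,11); it reads the same forward and backward, and the interval DP gives dp[1][11] = 7.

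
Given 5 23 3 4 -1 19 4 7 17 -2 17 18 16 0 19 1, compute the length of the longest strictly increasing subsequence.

Scanning left to right, the best length ending at each element is: 5→1, 23→2, 3→1, 4→2, -1→1, 19→3, 4→2, 7→3, 17→4, -2→1, 17→4, 18→5, 16→4, 0→2, 19→6, 1→3.
So the longest increasing subsequence has length 6, e.g. 3, 4, 7, 17, 18, 19.

6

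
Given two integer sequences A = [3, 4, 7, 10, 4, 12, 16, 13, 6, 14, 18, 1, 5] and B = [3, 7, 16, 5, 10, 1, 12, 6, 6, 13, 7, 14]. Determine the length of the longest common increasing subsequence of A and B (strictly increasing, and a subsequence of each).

6

For each value that appears in both, track the longest common increasing run ending there.
The best achievable length is 6; one witness is 3, 7, 10, 12, 13, 14 (A-positions 1,3,4,6,8,10, B-positions 1,2,5,7,10,12).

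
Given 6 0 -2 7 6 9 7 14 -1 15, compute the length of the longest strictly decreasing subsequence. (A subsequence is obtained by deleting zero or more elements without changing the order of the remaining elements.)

3

Let dp[i] be the longest decreasing subsequence ending at position i. Then dp = [1, 2, 3, 1, 2, 1, 2, 1, 3, 1].
The maximum is 3; one witness is 6, 0, -2 at positions 1,2,3.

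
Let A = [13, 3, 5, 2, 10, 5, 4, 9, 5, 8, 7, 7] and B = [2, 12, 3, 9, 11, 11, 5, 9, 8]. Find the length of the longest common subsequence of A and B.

Backtracking the LCS table gives one alignment: 3 (A2,B3) → 5 (A6,B7) → 9 (A8,B8) → 8 (A10,B9).
So the longest common subsequence has length 4.

4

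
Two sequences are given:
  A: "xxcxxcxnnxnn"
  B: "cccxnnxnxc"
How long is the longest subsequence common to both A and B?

7

Backtracking the LCS table gives one alignment: c (A3,B2) → c (A6,B3) → x (A7,B4) → n (A8,B5) → n (A9,B6) → x (A10,B7) → n (A11,B8).
So the longest common subsequence has length 7.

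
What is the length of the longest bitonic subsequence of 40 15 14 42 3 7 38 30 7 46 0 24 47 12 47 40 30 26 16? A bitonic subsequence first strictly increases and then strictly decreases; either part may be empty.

One longest bitonic subsequence is 3, 7, 38, 46, 47, 40, 30, 26, 16 (positions 5,6,7,10,13,16,17,18,19): it rises to 47 then falls. Length 9 is optimal.

9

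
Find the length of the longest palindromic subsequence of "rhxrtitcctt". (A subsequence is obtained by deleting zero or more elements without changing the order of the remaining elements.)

One longest palindromic subsequence is ttcctt (positions 5,7,8,9,10,11); it reads the same forward and backward, and the interval DP gives dp[1][11] = 6.

6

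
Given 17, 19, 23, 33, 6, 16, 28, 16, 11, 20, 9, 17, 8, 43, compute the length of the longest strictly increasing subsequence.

5

One longest increasing subsequence is 17, 19, 23, 33, 43 (positions 1,2,3,4,14), of length 5; no longer one exists.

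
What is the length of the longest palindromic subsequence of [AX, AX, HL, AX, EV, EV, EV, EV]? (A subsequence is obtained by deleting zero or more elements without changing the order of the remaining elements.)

4

Using dp[i][j] = 2 + dp[i+1][j−1] if the ends match, else max(dp[i+1][j], dp[i][j−1]):
dp[1][8] = 4. A witness is EV EV EV EV at positions 5,6,7,8.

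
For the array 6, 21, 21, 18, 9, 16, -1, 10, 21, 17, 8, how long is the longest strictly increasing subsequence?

4

Scanning left to right, the best length ending at each element is: 6→1, 21→2, 21→2, 18→2, 9→2, 16→3, -1→1, 10→3, 21→4, 17→4, 8→2.
So the longest increasing subsequence has length 4, e.g. 6, 9, 16, 21.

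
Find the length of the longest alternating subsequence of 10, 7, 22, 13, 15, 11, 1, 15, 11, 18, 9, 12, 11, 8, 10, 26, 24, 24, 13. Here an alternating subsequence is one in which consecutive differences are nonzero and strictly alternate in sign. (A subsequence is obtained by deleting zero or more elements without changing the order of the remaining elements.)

Track the best alternating length ending on an up-step vs a down-step at each position: up/down = 1/1, 1/2, 3/1, 3/4, 5/4, 3/6, 1/6, 7/4, 7/8, 9/4, 7/10, 11/10, 11/12, 7/12, 13/12, 13/1, 13/14, 13/14, 13/14.
The maximum over both is 14; one such subsequence is 10, 7, 22, 13, 15, 11, 15, 11, 18, 9, 12, 11, 26, 24.

14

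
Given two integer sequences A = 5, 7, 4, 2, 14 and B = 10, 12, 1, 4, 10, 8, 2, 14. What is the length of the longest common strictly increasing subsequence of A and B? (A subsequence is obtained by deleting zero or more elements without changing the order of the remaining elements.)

2

For each value that appears in both, track the longest common increasing run ending there.
The best achievable length is 2; one witness is 4, 14 (A-positions 3,5, B-positions 4,8).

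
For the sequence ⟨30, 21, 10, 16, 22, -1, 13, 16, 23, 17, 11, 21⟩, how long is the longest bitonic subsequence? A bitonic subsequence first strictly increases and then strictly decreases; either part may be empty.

One longest bitonic subsequence is 10, 16, 22, 23, 17, 11 (positions 3,4,5,9,10,11): it rises to 23 then falls. Length 6 is optimal.

6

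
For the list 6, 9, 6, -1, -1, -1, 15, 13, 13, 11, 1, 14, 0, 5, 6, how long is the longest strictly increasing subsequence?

4

Scanning left to right, the best length ending at each element is: 6→1, 9→2, 6→1, -1→1, -1→1, -1→1, 15→3, 13→3, 13→3, 11→3, 1→2, 14→4, 0→2, 5→3, 6→4.
So the longest increasing subsequence has length 4, e.g. 6, 9, 13, 14.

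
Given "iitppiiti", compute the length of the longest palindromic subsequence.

6

One longest palindromic subsequence is itiiti (positions 1,3,6,7,8,9); it reads the same forward and backward, and the interval DP gives dp[1][9] = 6.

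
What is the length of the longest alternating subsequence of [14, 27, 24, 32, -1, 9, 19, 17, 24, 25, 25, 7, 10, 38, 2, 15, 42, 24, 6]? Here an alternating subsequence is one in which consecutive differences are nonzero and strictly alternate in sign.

Track the best alternating length ending on an up-step vs a down-step at each position: up/down = 1/1, 2/1, 2/3, 4/1, 1/5, 6/5, 6/5, 6/7, 8/5, 8/5, 8/5, 6/9, 10/9, 10/1, 6/11, 12/11, 12/1, 12/13, 12/13.
The maximum over both is 13; one such subsequence is 14, 27, 24, 32, -1, 19, 17, 24, 7, 10, 2, 42, 24.

13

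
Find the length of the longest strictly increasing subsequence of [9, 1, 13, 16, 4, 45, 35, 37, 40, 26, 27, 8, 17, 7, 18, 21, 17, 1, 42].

Scanning left to right, the best length ending at each element is: 9→1, 1→1, 13→2, 16→3, 4→2, 45→4, 35→4, 37→5, 40→6, 26→4, 27→5, 8→3, 17→4, 7→3, 18→5, 21→6, 17→4, 1→1, 42→7.
So the longest increasing subsequence has length 7, e.g. 9, 13, 16, 35, 37, 40, 42.

7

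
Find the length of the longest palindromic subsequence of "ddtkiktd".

7

Using dp[i][j] = 2 + dp[i+1][j−1] if the ends match, else max(dp[i+1][j], dp[i][j−1]):
dp[1][8] = 7. A witness is dtkiktd at positions 1,3,4,5,6,7,8.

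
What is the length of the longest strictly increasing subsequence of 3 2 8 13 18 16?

4

Let dp[i] be the longest increasing subsequence ending at position i. Then dp = [1, 1, 2, 3, 4, 4].
The maximum is 4; one witness is 3, 8, 13, 18 at positions 1,3,4,5.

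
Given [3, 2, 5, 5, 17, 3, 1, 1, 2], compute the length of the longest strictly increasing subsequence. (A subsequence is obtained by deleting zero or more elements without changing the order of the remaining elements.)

3

One longest increasing subsequence is 3, 5, 17 (positions 1,3,5), of length 3; no longer one exists.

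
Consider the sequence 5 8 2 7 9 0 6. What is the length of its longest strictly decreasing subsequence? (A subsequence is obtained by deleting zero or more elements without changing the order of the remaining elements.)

Scanning left to right, the best length ending at each element is: 5→1, 8→1, 2→2, 7→2, 9→1, 0→3, 6→3.
So the longest decreasing subsequence has length 3, e.g. 5, 2, 0.

3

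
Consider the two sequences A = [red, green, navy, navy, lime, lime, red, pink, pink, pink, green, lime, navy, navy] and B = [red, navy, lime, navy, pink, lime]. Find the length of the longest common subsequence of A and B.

Backtracking the LCS table gives one alignment: red (A1,B1) → navy (A3,B2) → navy (A4,B4) → pink (A10,B5) → lime (A12,B6).
So the longest common subsequence has length 5.

5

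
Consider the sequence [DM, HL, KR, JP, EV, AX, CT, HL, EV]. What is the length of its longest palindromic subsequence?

One longest palindromic subsequence is EV HL EV (positions 5,8,9); it reads the same forward and backward, and the interval DP gives dp[1][9] = 3.

3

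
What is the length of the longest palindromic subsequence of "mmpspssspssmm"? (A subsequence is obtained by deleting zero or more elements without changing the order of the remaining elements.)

11

One longest palindromic subsequence is mmspssspsmm (positions 1,2,4,5,6,7,8,9,11,12,13); it reads the same forward and backward, and the interval DP gives dp[1][13] = 11.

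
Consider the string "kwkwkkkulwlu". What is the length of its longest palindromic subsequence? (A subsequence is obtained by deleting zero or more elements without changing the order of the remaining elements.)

One longest palindromic subsequence is wkkkkw (positions 2,3,5,6,7,10); it reads the same forward and backward, and the interval DP gives dp[1][12] = 6.

6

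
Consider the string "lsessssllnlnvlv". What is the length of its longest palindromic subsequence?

7

One longest palindromic subsequence is lsssssl (positions 1,2,4,5,6,7,14); it reads the same forward and backward, and the interval DP gives dp[1][15] = 7.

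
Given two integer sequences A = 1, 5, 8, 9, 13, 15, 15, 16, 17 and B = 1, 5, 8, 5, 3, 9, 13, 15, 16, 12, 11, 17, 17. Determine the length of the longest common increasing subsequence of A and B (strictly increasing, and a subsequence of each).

8

A longest common strictly increasing subsequence is 1, 5, 8, 9, 13, 15, 16, 17 (length 8); it appears in order in both A and B, and no longer such subsequence exists.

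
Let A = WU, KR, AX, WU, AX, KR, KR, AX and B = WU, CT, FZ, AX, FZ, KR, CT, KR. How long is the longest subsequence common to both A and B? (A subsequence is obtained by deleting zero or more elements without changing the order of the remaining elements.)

4

Backtracking the LCS table gives one alignment: WU (A1,B1) → AX (A3,B4) → KR (A6,B6) → KR (A7,B8).
So the longest common subsequence has length 4.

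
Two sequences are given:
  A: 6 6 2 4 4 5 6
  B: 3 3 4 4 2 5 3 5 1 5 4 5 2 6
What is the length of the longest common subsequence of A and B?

4

A longest common subsequence is 2, 4, 5, 6 (length 4); the LCS DP confirms no longer common subsequence exists.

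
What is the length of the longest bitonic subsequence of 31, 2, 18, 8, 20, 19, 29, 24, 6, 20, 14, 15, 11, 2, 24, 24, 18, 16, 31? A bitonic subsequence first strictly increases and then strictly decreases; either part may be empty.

One longest bitonic subsequence is 2, 18, 20, 29, 24, 20, 15, 11, 2 (positions 2,3,5,7,8,10,12,13,14): it rises to 29 then falls. Length 9 is optimal.

9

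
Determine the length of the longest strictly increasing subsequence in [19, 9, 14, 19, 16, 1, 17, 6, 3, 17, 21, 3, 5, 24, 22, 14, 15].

Let dp[i] be the longest increasing subsequence ending at position i. Then dp = [1, 1, 2, 3, 3, 1, 4, 2, 2, 4, 5, 2, 3, 6, 6, 4, 5].
The maximum is 6; one witness is 9, 14, 16, 17, 21, 24 at positions 2,3,5,7,11,14.

6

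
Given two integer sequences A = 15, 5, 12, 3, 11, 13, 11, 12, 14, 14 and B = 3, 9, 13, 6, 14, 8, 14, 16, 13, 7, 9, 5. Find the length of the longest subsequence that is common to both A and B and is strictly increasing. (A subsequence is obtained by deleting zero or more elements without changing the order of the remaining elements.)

3

For each value that appears in both, track the longest common increasing run ending there.
The best achievable length is 3; one witness is 3, 13, 14 (A-positions 4,6,9, B-positions 1,3,5).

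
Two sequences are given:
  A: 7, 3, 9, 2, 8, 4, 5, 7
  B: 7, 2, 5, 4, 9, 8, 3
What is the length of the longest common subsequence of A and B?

3

Backtracking the LCS table gives one alignment: 7 (A1,B1) → 9 (A3,B5) → 8 (A5,B6).
So the longest common subsequence has length 3.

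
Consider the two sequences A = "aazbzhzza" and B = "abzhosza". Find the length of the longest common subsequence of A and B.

6

A longest common subsequence is abzhza (length 6); the LCS DP confirms no longer common subsequence exists.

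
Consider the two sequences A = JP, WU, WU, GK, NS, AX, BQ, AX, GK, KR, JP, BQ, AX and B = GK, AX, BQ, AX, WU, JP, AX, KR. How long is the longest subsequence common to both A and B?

6

A longest common subsequence is GK, AX, BQ, AX, JP, AX (length 6); the LCS DP confirms no longer common subsequence exists.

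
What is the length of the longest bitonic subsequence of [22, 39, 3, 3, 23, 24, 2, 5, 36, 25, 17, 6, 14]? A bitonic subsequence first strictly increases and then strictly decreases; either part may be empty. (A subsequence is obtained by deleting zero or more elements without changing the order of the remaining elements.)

Let inc[i] be the LIS ending at i and dec[i] the longest strictly decreasing subsequence starting at i. inc = [1, 2, 1, 1, 2, 3, 1, 2, 4, 4, 3, 3, 4], dec = [3, 5, 2, 2, 3, 3, 1, 1, 4, 3, 2, 1, 1].
max_i inc[i]+dec[i]−1 = 7, with one witness 22, 23, 24, 36, 25, 17, 14.

7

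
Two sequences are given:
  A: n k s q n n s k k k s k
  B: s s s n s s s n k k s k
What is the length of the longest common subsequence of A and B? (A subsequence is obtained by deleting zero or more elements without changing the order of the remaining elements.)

Backtracking the LCS table gives one alignment: n (A1,B4) → s (A3,B7) → n (A6,B8) → k (A9,B9) → k (A10,B10) → s (A11,B11) → k (A12,B12).
So the longest common subsequence has length 7.

7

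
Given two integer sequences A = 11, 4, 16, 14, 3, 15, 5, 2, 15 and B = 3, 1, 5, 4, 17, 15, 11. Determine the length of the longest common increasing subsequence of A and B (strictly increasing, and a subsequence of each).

For each value that appears in both, track the longest common increasing run ending there.
The best achievable length is 3; one witness is 3, 5, 15 (A-positions 5,7,9, B-positions 1,3,6).

3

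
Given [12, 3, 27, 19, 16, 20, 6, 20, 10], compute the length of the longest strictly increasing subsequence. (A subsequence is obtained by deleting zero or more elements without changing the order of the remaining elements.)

Let dp[i] be the longest increasing subsequence ending at position i. Then dp = [1, 1, 2, 2, 2, 3, 2, 3, 3].
The maximum is 3; one witness is 12, 19, 20 at positions 1,4,6.

3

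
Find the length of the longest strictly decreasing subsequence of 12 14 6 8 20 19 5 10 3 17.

4

Let dp[i] be the longest decreasing subsequence ending at position i. Then dp = [1, 1, 2, 2, 1, 2, 3, 3, 4, 3].
The maximum is 4; one witness is 12, 6, 5, 3 at positions 1,3,7,9.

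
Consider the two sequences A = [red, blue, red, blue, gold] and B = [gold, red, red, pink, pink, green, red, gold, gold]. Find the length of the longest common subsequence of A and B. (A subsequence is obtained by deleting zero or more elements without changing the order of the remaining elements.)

Backtracking the LCS table gives one alignment: red (A1,B3) → red (A3,B7) → gold (A5,B9).
So the longest common subsequence has length 3.

3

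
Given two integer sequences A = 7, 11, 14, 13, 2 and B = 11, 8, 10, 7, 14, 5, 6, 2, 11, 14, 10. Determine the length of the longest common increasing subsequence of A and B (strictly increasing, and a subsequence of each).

3

A longest common strictly increasing subsequence is 7, 11, 14 (length 3); it appears in order in both A and B, and no longer such subsequence exists.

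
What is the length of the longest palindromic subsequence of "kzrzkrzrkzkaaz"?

Using dp[i][j] = 2 + dp[i+1][j−1] if the ends match, else max(dp[i+1][j], dp[i][j−1]):
dp[1][14] = 9. A witness is zzkrzrkzz at positions 2,4,5,6,7,8,9,10,14.

9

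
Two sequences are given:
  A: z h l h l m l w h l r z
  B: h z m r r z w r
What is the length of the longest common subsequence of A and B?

4

A longest common subsequence is zmwr (length 4); the LCS DP confirms no longer common subsequence exists.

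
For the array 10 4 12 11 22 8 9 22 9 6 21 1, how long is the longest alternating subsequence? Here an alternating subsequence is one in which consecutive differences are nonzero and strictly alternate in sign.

Track the best alternating length ending on an up-step vs a down-step at each position: up/down = 1/1, 1/2, 3/1, 3/4, 5/1, 3/6, 7/6, 7/1, 7/8, 3/8, 9/8, 1/10.
The maximum over both is 10; one such subsequence is 10, 4, 12, 11, 22, 8, 22, 9, 21, 1.

10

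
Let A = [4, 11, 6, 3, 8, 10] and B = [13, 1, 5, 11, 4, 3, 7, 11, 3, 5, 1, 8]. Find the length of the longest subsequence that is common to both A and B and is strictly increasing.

2

A longest common strictly increasing subsequence is 4, 11 (length 2); it appears in order in both A and B, and no longer such subsequence exists.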